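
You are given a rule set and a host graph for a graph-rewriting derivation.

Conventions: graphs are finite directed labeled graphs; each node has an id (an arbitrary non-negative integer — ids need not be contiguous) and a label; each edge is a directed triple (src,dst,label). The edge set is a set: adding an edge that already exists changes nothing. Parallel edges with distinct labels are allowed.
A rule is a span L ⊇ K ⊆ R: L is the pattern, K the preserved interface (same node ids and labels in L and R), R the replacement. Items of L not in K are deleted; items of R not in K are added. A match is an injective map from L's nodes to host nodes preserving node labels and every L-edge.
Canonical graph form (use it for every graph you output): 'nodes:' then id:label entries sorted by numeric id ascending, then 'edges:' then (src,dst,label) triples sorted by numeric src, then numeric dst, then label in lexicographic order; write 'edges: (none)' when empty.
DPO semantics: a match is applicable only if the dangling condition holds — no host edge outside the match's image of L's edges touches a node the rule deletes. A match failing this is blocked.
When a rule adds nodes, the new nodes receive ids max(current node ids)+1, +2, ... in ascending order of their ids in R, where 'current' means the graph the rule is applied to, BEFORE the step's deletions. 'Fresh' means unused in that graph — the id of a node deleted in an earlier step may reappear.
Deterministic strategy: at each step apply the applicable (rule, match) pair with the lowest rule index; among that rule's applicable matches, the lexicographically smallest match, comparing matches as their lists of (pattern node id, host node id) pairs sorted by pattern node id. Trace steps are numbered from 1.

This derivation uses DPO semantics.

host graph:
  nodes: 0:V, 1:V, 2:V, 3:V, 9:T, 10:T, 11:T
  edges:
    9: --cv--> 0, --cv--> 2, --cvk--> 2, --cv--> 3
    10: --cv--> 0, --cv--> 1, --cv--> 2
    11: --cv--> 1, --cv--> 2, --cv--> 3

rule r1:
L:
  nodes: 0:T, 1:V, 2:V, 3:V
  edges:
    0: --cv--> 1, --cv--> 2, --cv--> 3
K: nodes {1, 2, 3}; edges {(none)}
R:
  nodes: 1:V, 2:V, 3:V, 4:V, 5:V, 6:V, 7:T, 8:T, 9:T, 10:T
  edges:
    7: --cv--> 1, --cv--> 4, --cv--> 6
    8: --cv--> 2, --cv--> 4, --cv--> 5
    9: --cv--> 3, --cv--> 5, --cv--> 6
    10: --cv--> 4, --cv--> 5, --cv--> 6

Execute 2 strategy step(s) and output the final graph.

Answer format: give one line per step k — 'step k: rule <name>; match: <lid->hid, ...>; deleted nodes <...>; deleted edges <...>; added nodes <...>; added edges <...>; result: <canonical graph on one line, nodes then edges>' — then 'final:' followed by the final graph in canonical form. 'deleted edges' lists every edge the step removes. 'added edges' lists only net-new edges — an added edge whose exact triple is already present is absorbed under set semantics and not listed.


step 1: rule r1; match: 0->10, 1->0, 2->1, 3->2; deleted nodes 10; deleted edges (10,0,cv); (10,1,cv); (10,2,cv); added nodes 12, 13, 14, 15, 16, 17, 18; added edges (15,0,cv); (15,12,cv); (15,14,cv); (16,1,cv); (16,12,cv); (16,13,cv); (17,2,cv); (17,13,cv); (17,14,cv); (18,12,cv); (18,13,cv); (18,14,cv); result: nodes: 0:V, 1:V, 2:V, 3:V, 9:T, 11:T, 12:V, 13:V, 14:V, 15:T, 16:T, 17:T, 18:T edges: (9,0,cv); (9,2,cv); (9,2,cvk); (9,3,cv); (11,1,cv); (11,2,cv); (11,3,cv); (15,0,cv); (15,12,cv); (15,14,cv); (16,1,cv); (16,12,cv); (16,13,cv); (17,2,cv); (17,13,cv); (17,14,cv); (18,12,cv); (18,13,cv); (18,14,cv)
step 2: rule r1; match: 0->11, 1->1, 2->2, 3->3; deleted nodes 11; deleted edges (11,1,cv); (11,2,cv); (11,3,cv); added nodes 19, 20, 21, 22, 23, 24, 25; added edges (22,1,cv); (22,19,cv); (22,21,cv); (23,2,cv); (23,19,cv); (23,20,cv); (24,3,cv); (24,20,cv); (24,21,cv); (25,19,cv); (25,20,cv); (25,21,cv); result: nodes: 0:V, 1:V, 2:V, 3:V, 9:T, 12:V, 13:V, 14:V, 15:T, 16:T, 17:T, 18:T, 19:V, 20:V, 21:V, 22:T, 23:T, 24:T, 25:T edges: (9,0,cv); (9,2,cv); (9,2,cvk); (9,3,cv); (15,0,cv); (15,12,cv); (15,14,cv); (16,1,cv); (16,12,cv); (16,13,cv); (17,2,cv); (17,13,cv); (17,14,cv); (18,12,cv); (18,13,cv); (18,14,cv); (22,1,cv); (22,19,cv); (22,21,cv); (23,2,cv); (23,19,cv); (23,20,cv); (24,3,cv); (24,20,cv); (24,21,cv); (25,19,cv); (25,20,cv); (25,21,cv)
final:
nodes: 0:V, 1:V, 2:V, 3:V, 9:T, 12:V, 13:V, 14:V, 15:T, 16:T, 17:T, 18:T, 19:V, 20:V, 21:V, 22:T, 23:T, 24:T, 25:T
edges: (9,0,cv); (9,2,cv); (9,2,cvk); (9,3,cv); (15,0,cv); (15,12,cv); (15,14,cv); (16,1,cv); (16,12,cv); (16,13,cv); (17,2,cv); (17,13,cv); (17,14,cv); (18,12,cv); (18,13,cv); (18,14,cv); (22,1,cv); (22,19,cv); (22,21,cv); (23,2,cv); (23,19,cv); (23,20,cv); (24,3,cv); (24,20,cv); (24,21,cv); (25,19,cv); (25,20,cv); (25,21,cv)


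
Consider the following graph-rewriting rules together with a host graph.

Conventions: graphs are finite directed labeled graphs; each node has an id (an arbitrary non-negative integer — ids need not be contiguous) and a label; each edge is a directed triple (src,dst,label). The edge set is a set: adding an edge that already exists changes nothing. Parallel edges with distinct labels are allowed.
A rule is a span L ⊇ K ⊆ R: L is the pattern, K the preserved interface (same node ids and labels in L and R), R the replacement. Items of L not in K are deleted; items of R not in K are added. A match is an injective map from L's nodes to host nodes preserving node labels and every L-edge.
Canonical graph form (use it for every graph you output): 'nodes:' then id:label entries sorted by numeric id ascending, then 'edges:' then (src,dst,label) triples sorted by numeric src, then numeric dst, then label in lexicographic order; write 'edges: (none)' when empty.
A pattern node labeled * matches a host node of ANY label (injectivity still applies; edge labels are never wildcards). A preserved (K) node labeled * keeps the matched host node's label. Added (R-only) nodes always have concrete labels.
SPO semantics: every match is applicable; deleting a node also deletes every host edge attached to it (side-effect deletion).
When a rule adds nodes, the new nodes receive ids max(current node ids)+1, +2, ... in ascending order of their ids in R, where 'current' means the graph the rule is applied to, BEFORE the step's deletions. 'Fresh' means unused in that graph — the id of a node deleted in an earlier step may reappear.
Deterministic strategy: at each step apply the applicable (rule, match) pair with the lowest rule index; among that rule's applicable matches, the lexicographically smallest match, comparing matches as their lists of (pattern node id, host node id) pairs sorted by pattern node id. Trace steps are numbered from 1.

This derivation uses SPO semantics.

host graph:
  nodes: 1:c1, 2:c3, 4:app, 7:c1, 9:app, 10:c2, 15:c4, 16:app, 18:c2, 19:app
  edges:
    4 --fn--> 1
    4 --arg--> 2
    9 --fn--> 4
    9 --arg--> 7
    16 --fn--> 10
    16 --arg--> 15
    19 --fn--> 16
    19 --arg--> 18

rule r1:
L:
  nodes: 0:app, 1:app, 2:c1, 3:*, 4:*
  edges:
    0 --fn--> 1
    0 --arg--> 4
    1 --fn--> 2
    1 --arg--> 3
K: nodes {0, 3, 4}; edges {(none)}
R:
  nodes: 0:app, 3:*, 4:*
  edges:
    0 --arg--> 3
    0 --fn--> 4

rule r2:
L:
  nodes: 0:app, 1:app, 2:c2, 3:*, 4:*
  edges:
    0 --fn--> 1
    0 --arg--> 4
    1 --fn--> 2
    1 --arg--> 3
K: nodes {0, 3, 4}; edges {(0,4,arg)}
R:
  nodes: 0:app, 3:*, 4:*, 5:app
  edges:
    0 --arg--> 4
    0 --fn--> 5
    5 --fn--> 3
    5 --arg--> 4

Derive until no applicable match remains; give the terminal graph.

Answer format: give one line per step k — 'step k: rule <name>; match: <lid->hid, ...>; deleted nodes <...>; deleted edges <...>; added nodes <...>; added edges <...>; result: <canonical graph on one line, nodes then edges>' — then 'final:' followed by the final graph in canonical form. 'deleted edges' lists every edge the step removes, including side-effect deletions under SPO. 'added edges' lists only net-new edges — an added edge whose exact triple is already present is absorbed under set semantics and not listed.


step 1: rule r1; match: 0->9, 1->4, 2->1, 3->2, 4->7; deleted nodes 1, 4; deleted edges (4,1,fn); (4,2,arg); (9,4,fn); (9,7,arg); added nodes (none); added edges (9,2,arg); (9,7,fn); result: nodes: 2:c3, 7:c1, 9:app, 10:c2, 15:c4, 16:app, 18:c2, 19:app edges: (9,2,arg); (9,7,fn); (16,10,fn); (16,15,arg); (19,16,fn); (19,18,arg)
step 2: rule r2; match: 0->19, 1->16, 2->10, 3->15, 4->18; deleted nodes 10, 16; deleted edges (16,10,fn); (16,15,arg); (19,16,fn); added nodes 20; added edges (19,20,fn); (20,15,fn); (20,18,arg); result: nodes: 2:c3, 7:c1, 9:app, 15:c4, 18:c2, 19:app, 20:app edges: (9,2,arg); (9,7,fn); (19,18,arg); (19,20,fn); (20,15,fn); (20,18,arg)
final:
nodes: 2:c3, 7:c1, 9:app, 15:c4, 18:c2, 19:app, 20:app
edges: (9,2,arg); (9,7,fn); (19,18,arg); (19,20,fn); (20,15,fn); (20,18,arg)


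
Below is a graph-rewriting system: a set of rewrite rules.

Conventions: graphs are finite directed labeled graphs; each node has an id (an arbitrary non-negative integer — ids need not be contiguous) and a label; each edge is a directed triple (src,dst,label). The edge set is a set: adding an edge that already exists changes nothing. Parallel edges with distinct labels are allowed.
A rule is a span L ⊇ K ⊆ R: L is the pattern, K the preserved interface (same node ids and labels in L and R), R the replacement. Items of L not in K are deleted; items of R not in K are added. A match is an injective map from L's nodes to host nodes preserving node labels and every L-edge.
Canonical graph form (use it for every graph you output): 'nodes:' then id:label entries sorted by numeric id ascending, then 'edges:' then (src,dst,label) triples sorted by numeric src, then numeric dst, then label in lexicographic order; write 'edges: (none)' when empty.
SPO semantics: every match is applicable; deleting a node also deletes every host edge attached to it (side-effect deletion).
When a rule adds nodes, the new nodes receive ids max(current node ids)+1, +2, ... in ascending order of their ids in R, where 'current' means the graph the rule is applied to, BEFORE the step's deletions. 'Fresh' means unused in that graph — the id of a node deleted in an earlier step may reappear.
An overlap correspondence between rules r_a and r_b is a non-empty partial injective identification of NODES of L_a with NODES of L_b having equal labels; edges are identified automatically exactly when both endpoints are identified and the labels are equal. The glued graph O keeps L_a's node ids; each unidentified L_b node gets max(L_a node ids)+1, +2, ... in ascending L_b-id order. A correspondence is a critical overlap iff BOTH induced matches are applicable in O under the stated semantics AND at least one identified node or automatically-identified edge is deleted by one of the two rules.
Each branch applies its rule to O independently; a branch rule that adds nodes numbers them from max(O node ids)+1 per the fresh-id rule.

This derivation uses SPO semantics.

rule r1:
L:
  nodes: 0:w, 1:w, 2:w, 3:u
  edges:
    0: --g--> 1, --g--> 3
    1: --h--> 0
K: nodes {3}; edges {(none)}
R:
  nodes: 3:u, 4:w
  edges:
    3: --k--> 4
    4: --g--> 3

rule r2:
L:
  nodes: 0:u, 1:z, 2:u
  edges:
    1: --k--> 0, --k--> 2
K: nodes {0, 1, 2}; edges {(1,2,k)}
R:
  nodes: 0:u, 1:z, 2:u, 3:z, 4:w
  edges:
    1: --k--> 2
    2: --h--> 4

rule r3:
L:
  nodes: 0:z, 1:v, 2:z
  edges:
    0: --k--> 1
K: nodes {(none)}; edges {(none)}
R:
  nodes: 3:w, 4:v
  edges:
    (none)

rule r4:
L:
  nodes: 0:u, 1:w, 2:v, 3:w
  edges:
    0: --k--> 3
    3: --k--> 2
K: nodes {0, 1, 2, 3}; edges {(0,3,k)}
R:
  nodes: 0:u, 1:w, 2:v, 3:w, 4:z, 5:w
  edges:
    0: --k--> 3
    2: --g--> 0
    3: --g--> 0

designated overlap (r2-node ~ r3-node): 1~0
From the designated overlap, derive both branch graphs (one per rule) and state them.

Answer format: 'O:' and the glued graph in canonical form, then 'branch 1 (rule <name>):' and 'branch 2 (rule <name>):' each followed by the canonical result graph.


O:
nodes: 0:u, 1:z, 2:u, 3:v, 4:z
edges: (1,0,k); (1,2,k); (1,3,k)
branch 1 (rule r2):
nodes: 0:u, 1:z, 2:u, 3:v, 4:z, 5:z, 6:w
edges: (1,2,k); (1,3,k); (2,6,h)
branch 2 (rule r3):
nodes: 0:u, 2:u, 5:w, 6:v
edges: (none)


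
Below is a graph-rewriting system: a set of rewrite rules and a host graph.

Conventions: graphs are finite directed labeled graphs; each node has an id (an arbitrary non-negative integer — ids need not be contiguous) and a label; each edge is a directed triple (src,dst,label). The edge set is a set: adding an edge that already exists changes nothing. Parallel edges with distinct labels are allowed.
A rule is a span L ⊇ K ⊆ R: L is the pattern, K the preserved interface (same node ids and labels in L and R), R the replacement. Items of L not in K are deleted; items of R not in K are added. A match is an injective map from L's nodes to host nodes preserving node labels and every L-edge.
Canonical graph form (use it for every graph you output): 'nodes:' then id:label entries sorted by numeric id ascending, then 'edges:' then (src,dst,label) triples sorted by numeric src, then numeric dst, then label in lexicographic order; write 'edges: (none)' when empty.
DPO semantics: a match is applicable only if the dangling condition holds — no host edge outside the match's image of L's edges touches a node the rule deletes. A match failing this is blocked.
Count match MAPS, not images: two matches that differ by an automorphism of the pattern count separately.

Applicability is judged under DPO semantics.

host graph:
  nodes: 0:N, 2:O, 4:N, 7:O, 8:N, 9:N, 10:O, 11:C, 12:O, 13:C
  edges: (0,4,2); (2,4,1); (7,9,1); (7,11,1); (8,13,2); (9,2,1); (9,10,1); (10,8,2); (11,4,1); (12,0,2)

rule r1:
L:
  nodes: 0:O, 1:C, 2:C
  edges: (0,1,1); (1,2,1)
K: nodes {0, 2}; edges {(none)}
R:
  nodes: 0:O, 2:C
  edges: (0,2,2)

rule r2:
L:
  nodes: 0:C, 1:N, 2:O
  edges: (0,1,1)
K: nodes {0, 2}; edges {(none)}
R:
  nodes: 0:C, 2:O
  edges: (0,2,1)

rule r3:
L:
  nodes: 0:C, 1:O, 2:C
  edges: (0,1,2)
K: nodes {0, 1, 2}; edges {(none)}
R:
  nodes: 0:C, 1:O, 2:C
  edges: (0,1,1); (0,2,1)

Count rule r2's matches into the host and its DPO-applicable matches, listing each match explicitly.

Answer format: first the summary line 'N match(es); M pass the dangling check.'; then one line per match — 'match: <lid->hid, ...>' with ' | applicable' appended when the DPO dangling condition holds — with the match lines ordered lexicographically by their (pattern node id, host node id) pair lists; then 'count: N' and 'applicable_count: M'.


4 match(es); 0 pass the dangling check.
match: 0->11, 1->4, 2->2
match: 0->11, 1->4, 2->7
match: 0->11, 1->4, 2->10
match: 0->11, 1->4, 2->12
count: 4
applicable_count: 0


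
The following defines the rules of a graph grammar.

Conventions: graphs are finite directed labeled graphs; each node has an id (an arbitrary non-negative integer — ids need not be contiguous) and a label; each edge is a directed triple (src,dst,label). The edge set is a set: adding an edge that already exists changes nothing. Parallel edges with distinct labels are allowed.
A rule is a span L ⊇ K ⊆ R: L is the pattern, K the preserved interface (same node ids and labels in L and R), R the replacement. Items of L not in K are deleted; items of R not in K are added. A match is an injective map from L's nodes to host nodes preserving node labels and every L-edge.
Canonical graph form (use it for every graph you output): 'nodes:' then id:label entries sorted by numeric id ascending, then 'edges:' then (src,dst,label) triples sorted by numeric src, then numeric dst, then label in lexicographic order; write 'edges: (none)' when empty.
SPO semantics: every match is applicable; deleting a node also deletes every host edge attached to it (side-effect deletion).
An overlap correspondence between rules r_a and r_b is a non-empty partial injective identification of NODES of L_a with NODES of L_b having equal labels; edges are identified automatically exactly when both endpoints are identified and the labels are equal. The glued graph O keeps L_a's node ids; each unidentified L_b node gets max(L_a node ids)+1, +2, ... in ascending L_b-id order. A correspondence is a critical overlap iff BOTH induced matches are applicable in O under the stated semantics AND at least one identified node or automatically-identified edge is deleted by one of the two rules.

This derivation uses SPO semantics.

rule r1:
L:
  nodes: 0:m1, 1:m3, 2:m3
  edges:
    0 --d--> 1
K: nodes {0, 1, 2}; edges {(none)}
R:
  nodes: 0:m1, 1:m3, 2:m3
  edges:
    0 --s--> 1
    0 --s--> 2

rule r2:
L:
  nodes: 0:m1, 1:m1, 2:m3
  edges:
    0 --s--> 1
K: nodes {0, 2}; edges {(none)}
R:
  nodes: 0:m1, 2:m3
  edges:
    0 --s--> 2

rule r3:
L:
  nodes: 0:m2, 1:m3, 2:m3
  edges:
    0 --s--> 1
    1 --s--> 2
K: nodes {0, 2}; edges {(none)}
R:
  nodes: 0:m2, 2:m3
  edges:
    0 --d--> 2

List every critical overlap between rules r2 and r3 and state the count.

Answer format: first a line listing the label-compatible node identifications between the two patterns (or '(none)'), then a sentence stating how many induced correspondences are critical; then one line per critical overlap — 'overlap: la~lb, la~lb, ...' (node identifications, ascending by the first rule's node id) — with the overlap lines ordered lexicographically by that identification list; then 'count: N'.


label-compatible node identifications between L(r2) and L(r3): 2~1, 2~2
1 of the induced correspondences is a critical overlap of r2 and r3.
overlap: 2~1
count: 1


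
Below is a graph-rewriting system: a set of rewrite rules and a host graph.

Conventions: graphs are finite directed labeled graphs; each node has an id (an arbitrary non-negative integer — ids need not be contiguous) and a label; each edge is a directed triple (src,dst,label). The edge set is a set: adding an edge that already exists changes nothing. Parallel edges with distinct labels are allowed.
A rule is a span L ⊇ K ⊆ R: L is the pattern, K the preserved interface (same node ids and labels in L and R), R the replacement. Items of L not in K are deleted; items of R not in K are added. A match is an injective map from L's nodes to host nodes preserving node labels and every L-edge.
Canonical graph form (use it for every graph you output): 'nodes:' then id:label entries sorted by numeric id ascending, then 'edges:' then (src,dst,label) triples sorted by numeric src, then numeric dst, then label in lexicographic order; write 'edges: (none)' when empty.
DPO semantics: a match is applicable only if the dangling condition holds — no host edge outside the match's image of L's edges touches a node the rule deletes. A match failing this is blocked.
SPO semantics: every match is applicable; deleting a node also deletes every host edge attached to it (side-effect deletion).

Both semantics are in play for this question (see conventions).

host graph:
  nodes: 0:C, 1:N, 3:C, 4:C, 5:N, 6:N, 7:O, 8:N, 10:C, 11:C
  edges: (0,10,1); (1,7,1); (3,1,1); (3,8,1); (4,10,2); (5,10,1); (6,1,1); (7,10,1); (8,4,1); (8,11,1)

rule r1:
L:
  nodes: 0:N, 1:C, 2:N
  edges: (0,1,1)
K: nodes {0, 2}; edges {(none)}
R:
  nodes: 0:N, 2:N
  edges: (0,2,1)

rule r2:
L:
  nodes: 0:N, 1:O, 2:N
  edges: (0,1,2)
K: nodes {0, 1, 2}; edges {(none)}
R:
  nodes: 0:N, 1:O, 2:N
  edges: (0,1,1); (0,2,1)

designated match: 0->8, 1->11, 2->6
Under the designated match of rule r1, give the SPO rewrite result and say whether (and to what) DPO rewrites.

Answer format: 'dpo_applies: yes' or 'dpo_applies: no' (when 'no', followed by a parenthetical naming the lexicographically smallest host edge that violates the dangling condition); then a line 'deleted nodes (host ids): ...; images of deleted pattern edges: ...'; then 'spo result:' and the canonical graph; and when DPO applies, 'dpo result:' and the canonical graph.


dpo_applies: yes
deleted nodes (host ids): 11; images of deleted pattern edges: (8,11,1)
spo result:
nodes: 0:C, 1:N, 3:C, 4:C, 5:N, 6:N, 7:O, 8:N, 10:C
edges: (0,10,1); (1,7,1); (3,1,1); (3,8,1); (4,10,2); (5,10,1); (6,1,1); (7,10,1); (8,4,1); (8,6,1)
dpo result:
nodes: 0:C, 1:N, 3:C, 4:C, 5:N, 6:N, 7:O, 8:N, 10:C
edges: (0,10,1); (1,7,1); (3,1,1); (3,8,1); (4,10,2); (5,10,1); (6,1,1); (7,10,1); (8,4,1); (8,6,1)


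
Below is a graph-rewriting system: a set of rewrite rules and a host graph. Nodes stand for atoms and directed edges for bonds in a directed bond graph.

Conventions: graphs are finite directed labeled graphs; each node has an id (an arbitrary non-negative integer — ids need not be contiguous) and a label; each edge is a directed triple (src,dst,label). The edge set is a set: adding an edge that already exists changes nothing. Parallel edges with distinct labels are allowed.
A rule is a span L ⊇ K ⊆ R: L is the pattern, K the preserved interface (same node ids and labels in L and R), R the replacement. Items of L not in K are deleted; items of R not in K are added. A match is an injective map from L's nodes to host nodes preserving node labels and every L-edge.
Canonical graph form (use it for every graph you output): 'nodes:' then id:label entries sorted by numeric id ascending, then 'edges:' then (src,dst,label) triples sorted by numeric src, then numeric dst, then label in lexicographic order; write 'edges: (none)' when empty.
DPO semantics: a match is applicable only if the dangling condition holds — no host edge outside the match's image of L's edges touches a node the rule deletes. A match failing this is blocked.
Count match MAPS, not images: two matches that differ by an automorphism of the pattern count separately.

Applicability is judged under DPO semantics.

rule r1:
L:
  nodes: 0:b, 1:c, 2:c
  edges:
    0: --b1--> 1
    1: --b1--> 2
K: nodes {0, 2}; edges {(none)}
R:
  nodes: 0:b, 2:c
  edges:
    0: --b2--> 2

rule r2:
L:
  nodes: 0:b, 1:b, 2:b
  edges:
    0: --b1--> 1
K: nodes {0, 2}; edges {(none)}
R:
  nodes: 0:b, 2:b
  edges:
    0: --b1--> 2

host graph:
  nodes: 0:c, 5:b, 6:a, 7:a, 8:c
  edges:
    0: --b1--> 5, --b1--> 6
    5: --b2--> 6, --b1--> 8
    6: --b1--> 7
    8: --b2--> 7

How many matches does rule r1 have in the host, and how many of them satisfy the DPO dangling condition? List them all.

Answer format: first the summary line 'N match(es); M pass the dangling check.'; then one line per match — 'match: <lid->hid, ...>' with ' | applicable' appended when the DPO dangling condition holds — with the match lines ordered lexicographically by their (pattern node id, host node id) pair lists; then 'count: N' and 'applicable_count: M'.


0 match(es); 0 pass the dangling check.
count: 0
applicable_count: 0


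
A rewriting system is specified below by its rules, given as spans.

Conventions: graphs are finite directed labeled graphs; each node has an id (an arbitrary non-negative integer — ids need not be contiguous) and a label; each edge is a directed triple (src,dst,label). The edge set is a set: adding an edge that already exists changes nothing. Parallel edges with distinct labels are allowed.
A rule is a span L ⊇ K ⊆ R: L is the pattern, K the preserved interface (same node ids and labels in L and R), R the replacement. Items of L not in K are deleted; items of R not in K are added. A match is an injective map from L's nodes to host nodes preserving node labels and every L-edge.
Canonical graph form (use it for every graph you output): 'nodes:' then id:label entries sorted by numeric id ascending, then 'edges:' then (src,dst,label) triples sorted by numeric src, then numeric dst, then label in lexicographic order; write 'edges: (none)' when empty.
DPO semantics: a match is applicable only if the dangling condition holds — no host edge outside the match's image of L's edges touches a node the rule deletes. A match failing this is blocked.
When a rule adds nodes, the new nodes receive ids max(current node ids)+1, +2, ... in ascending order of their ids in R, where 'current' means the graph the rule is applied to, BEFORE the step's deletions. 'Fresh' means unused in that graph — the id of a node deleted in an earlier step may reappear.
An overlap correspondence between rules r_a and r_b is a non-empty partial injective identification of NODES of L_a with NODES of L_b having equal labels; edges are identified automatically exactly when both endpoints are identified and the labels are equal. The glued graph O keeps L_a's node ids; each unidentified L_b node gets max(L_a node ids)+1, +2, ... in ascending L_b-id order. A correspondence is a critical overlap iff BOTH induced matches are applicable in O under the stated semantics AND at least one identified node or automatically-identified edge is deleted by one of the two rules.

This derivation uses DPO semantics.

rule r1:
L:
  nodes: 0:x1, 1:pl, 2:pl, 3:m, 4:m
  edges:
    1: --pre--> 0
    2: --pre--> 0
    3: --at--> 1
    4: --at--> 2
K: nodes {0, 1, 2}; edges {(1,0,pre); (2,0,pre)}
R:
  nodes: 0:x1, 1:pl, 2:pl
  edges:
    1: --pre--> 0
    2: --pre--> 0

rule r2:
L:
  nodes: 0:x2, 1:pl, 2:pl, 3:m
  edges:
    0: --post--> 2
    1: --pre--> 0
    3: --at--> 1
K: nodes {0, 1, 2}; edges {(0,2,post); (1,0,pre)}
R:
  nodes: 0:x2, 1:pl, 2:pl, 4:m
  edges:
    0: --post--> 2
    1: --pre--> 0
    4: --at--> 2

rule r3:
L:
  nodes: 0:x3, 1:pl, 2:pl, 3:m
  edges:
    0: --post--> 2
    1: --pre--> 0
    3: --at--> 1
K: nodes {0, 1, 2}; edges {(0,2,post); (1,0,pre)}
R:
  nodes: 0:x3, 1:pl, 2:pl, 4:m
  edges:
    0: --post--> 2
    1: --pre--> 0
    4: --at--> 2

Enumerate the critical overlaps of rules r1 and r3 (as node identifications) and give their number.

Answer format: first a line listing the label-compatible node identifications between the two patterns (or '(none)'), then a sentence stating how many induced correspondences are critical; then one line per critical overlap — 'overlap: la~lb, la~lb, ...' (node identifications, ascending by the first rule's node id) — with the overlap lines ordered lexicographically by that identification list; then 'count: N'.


label-compatible node identifications between L(r1) and L(r3): 1~1, 1~2, 2~1, 2~2, 3~3, 4~3
4 of the induced correspondences are critical overlaps of r1 and r3.
overlap: 1~1, 2~2, 3~3
overlap: 1~1, 3~3
overlap: 1~2, 2~1, 4~3
overlap: 2~1, 4~3
count: 4


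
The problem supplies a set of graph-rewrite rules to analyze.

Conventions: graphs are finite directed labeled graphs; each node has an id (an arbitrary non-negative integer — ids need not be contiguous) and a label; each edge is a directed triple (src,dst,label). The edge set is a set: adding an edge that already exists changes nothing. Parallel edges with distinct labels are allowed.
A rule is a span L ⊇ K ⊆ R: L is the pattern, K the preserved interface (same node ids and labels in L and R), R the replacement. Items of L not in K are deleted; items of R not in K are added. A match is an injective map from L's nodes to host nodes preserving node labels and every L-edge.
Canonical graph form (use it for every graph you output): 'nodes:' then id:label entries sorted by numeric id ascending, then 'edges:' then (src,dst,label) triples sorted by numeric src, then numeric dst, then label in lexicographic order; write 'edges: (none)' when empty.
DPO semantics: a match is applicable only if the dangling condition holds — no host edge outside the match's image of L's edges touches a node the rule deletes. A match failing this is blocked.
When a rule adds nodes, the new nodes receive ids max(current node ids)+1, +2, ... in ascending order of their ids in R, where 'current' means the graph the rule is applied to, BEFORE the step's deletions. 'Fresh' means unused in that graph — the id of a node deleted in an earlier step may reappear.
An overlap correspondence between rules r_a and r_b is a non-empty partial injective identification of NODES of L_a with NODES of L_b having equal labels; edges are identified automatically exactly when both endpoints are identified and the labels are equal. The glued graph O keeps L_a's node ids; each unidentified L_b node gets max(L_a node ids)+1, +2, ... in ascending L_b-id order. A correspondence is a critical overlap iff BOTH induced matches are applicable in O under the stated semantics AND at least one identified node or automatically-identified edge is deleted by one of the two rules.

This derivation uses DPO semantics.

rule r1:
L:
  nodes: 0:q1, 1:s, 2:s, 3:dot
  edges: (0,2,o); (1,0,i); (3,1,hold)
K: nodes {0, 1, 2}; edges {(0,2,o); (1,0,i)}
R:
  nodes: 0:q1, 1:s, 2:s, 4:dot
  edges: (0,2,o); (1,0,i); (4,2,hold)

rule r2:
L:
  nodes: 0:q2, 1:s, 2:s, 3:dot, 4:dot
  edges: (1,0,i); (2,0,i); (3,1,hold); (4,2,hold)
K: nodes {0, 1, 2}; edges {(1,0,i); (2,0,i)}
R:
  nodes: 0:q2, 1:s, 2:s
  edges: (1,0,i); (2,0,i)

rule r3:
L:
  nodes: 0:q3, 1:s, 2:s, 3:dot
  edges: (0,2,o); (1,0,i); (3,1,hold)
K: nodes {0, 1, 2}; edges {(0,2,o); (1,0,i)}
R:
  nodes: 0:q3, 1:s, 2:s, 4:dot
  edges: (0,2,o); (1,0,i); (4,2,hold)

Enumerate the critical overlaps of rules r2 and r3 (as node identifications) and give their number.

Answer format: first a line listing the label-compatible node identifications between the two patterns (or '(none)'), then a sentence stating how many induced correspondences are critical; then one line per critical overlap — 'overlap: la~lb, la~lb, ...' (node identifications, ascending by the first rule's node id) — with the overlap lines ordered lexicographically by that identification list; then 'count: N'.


label-compatible node identifications between L(r2) and L(r3): 1~1, 1~2, 2~1, 2~2, 3~3, 4~3
4 of the induced correspondences are critical overlaps of r2 and r3.
overlap: 1~1, 2~2, 3~3
overlap: 1~1, 3~3
overlap: 1~2, 2~1, 4~3
overlap: 2~1, 4~3
count: 4


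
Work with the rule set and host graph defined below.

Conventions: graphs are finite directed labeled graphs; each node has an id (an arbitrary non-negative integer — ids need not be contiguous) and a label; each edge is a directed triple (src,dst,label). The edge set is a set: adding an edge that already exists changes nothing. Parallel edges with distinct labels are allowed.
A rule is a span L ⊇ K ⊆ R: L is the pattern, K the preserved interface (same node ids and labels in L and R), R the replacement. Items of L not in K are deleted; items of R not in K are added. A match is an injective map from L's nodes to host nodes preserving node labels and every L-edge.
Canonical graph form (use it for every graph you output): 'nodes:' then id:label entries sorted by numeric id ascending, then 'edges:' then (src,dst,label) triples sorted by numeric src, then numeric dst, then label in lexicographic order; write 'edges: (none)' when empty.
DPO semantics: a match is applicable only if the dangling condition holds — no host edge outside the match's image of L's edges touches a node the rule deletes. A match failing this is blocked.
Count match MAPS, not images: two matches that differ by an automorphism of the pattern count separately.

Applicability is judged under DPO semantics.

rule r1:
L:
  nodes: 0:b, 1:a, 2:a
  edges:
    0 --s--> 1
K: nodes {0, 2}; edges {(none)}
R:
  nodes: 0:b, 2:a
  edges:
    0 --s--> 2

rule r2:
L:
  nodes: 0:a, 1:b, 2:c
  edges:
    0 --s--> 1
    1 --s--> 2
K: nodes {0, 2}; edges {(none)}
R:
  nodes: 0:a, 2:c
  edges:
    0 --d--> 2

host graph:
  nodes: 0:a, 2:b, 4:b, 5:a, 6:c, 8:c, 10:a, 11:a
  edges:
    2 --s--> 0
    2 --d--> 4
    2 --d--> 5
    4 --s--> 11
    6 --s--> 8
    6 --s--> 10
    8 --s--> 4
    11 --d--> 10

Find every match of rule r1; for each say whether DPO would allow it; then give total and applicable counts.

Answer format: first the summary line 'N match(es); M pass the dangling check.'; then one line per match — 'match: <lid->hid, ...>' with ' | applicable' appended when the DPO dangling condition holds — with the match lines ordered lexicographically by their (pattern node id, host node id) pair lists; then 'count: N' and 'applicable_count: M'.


6 match(es); 3 pass the dangling check.
match: 0->2, 1->0, 2->5 | applicable
match: 0->2, 1->0, 2->10 | applicable
match: 0->2, 1->0, 2->11 | applicable
match: 0->4, 1->11, 2->0
match: 0->4, 1->11, 2->5
match: 0->4, 1->11, 2->10
count: 6
applicable_count: 3


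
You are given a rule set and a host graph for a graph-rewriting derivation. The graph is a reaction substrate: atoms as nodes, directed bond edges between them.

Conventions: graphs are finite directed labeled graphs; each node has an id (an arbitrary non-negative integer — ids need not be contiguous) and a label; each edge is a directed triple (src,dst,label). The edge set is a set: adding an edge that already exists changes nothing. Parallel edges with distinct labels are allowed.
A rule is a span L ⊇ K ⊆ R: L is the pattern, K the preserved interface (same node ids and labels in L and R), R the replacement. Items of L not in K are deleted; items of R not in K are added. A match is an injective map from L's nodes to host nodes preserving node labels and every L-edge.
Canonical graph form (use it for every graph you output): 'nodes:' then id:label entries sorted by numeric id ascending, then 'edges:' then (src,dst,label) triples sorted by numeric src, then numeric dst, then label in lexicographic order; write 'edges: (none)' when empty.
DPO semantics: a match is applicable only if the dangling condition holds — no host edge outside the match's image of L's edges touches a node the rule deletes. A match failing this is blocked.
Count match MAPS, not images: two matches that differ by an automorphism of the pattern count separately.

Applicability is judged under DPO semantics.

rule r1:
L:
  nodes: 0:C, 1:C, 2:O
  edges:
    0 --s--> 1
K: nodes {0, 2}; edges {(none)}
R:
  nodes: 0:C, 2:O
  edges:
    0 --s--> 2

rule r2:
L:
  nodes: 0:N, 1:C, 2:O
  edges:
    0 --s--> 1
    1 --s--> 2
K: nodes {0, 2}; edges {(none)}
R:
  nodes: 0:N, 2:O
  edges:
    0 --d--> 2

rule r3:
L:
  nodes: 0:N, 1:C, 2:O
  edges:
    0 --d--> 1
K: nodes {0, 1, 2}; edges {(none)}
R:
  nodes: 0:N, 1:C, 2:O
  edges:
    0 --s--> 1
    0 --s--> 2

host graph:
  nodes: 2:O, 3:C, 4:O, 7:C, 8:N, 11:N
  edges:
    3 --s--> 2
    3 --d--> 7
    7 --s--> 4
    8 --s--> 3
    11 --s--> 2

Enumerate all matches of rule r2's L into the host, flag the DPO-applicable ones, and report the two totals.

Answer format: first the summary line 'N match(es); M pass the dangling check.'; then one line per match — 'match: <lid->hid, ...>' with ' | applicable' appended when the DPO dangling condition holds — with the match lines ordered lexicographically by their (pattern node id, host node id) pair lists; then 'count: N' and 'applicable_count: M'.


1 match(es); 0 pass the dangling check.
match: 0->8, 1->3, 2->2
count: 1
applicable_count: 0


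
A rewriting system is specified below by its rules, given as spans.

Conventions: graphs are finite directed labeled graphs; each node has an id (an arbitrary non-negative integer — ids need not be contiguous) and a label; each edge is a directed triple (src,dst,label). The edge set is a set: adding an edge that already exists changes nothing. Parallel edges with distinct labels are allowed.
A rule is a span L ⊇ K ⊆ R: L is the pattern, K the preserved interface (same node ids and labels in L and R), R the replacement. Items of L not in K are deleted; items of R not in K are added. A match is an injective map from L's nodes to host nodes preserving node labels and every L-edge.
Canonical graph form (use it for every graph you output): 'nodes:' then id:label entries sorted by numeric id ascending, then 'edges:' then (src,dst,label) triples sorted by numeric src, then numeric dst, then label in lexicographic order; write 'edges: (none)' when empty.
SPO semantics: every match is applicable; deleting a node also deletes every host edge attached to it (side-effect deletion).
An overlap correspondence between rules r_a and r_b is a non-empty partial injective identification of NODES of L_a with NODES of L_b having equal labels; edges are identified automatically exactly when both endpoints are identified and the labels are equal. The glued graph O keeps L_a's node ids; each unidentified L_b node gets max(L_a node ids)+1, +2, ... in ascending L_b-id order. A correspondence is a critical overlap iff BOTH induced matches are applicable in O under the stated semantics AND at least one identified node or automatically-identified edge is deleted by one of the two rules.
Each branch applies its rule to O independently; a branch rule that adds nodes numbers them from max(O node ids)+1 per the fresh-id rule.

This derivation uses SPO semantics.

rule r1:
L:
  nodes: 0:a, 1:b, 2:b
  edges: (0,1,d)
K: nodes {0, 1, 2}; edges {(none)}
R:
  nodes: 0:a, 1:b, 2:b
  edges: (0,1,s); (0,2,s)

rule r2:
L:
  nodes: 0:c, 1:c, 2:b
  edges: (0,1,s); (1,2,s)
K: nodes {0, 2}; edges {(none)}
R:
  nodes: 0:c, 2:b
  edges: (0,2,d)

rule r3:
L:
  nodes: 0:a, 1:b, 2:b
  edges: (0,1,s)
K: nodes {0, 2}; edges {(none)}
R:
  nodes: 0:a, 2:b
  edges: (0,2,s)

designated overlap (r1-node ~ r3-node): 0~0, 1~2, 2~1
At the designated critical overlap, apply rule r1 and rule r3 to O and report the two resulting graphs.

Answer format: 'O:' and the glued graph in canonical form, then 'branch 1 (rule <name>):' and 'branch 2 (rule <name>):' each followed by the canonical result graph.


O:
nodes: 0:a, 1:b, 2:b
edges: (0,1,d); (0,2,s)
branch 1 (rule r1):
nodes: 0:a, 1:b, 2:b
edges: (0,1,s); (0,2,s)
branch 2 (rule r3):
nodes: 0:a, 1:b
edges: (0,1,d); (0,1,s)


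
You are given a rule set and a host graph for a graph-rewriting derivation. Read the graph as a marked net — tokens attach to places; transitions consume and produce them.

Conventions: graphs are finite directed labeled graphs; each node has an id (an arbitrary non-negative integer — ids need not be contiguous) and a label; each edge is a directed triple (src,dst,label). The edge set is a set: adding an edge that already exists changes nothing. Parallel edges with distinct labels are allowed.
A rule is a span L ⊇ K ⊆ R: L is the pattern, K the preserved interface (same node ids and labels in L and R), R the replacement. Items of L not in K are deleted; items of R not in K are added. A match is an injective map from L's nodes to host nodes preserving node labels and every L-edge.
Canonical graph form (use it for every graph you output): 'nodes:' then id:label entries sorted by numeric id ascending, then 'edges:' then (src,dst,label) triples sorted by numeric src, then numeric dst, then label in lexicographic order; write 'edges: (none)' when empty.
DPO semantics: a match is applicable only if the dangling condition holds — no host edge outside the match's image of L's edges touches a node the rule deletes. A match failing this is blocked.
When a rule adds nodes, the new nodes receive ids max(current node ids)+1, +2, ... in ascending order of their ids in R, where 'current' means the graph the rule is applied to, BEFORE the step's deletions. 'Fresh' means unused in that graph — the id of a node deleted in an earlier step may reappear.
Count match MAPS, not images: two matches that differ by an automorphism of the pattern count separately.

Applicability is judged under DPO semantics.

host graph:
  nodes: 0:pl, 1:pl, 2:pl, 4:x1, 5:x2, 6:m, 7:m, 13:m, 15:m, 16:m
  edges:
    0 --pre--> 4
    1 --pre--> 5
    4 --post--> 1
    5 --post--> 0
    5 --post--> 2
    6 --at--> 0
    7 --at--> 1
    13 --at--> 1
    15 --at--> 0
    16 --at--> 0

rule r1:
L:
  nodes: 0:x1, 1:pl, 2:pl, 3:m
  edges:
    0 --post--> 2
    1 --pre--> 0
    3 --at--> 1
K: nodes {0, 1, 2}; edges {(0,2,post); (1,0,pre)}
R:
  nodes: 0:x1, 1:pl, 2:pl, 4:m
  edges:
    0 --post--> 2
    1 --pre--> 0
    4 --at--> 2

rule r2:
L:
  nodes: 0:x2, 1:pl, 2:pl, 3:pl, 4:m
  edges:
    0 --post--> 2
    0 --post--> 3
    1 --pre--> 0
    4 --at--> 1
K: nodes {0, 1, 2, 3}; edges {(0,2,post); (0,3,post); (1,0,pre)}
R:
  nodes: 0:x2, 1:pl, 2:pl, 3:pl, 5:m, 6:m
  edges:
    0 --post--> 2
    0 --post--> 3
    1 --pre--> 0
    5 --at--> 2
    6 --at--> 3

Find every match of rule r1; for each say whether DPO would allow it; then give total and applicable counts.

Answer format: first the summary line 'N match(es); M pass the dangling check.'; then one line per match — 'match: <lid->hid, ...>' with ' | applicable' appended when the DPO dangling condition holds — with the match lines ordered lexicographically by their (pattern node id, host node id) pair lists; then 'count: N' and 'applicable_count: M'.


3 match(es); 3 pass the dangling check.
match: 0->4, 1->0, 2->1, 3->6 | applicable
match: 0->4, 1->0, 2->1, 3->15 | applicable
match: 0->4, 1->0, 2->1, 3->16 | applicable
count: 3
applicable_count: 3
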